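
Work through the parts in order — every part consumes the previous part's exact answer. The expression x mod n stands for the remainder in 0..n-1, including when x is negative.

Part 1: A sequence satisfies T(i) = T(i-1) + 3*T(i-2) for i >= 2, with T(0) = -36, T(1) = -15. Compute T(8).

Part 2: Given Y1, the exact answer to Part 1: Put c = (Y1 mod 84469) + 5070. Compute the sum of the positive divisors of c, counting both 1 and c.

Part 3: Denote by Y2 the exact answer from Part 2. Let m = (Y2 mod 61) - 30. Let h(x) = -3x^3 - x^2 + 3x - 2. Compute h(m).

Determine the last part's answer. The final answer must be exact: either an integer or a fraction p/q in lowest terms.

-28163

Part 1: T(2) = 1*(-15) + 3*(-36) = -123; iterating: T(2)=-123, T(3)=-168, T(4)=-537, T(5)=-1041, T(6)=-2652, T(7)=-5775, T(8)=-13731; answer -13731
Part 2: Y1 = -13731; c = 75808; 75808 = 2^5 * 23 * 103; sigma = (1 + 2 + 4 + 8 + 16 + 32) * (1 + 23) * (1 + 103) = 63 * 24 * 104 = 157248; answer 157248
Part 3: Y2 = 157248; m = 21; -3*(21)^3 - 1*(21)^2 + 3*(21)^1 - 2 = (-27783) + (-441) + (63) + (-2) = -28163; answer -28163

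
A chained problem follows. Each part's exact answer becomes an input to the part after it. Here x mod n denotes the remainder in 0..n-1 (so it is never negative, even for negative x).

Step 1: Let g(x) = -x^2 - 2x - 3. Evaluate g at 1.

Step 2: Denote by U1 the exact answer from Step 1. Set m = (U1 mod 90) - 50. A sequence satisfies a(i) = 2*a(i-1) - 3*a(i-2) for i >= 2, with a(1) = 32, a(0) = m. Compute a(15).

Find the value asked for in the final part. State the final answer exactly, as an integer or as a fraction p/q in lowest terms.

Step 1: -1*(1)^2 - 2*(1)^1 - 3 = (-1) + (-2) + (-3) = -6; answer -6
Step 2: U1 = -6; m = 34; a(2) = 2*(32) - 3*(34) = -38; iterating: a(2)=-38, a(3)=-172, a(4)=-230, a(5)=56, a(6)=802, a(7)=1436, a(8)=466, a(9)=-3376, a(10)=-8150, a(11)=-6172, a(12)=12106, a(13)=42728, a(14)=49138, a(15)=-29908; answer -29908

-29908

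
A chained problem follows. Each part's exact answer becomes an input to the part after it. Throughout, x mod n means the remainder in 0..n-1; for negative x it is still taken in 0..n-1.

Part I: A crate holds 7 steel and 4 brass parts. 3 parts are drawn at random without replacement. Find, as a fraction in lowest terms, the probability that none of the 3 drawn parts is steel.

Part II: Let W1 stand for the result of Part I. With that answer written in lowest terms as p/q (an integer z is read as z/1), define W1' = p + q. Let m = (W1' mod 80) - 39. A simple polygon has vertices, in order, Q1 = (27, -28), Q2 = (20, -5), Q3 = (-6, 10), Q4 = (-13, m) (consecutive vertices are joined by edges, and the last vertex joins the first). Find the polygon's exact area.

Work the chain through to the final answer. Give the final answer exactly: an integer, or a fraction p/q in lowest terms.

Part I: total draws C(11,3) = 165; favorable C(4,3) = 4; P = 4/165; answer 4/165
Part II: W1 = 4/165; threaded value p + q = 169; m = -30; cross terms: (27*-5 - 20*-28)=425, (20*10 - -6*-5)=170, (-6*-30 - -13*10)=310, (-13*-28 - 27*-30)=1174; twice the area = |2079| = 2079; area = 2079/2; answer 2079/2

2079/2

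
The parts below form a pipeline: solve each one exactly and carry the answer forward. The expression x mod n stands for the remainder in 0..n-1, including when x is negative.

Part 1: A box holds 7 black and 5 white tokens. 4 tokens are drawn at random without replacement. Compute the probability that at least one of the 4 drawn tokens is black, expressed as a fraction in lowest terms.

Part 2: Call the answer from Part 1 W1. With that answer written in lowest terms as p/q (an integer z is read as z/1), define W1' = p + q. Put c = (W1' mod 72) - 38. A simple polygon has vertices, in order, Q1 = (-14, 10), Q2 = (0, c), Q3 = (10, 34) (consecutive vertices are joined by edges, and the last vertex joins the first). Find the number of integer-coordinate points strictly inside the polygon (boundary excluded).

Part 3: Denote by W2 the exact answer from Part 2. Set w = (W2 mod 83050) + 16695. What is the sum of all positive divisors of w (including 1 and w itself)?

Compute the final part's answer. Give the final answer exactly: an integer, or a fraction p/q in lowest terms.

Part 1: total draws C(12,4) = 495; complement C(5,4) = 5; favorable 495 - 5 = 490; P = 98/99; answer 98/99
Part 2: W1 = 98/99; threaded value p + q = 197; c = 15; cross terms: (-14*15 - 0*10)=-210, (0*34 - 10*15)=-150, (10*10 - -14*34)=576; twice the area = |216| = 216; area = 108; boundary points = 1 + 1 + 24 = 26; strictly interior points = area - boundary/2 + 1 = 96; answer 96
Part 3: W2 = 96; w = 16791; 16791 = 3 * 29 * 193; sigma = (1 + 3) * (1 + 29) * (1 + 193) = 4 * 30 * 194 = 23280; answer 23280

23280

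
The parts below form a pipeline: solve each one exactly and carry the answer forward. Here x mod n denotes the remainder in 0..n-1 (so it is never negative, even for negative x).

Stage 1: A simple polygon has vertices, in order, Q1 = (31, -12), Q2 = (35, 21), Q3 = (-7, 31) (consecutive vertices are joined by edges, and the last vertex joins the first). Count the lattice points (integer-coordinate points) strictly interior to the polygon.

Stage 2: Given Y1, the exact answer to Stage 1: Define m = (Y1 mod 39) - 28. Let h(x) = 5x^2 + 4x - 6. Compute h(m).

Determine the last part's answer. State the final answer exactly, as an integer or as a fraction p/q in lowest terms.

Stage 1: cross terms: (31*21 - 35*-12)=1071, (35*31 - -7*21)=1232, (-7*-12 - 31*31)=-877; twice the area = |1426| = 1426; area = 713; boundary points = 1 + 2 + 1 = 4; strictly interior points = area - boundary/2 + 1 = 712; answer 712
Stage 2: Y1 = 712; m = -18; 5*(-18)^2 + 4*(-18)^1 - 6 = (1620) + (-72) + (-6) = 1542; answer 1542

1542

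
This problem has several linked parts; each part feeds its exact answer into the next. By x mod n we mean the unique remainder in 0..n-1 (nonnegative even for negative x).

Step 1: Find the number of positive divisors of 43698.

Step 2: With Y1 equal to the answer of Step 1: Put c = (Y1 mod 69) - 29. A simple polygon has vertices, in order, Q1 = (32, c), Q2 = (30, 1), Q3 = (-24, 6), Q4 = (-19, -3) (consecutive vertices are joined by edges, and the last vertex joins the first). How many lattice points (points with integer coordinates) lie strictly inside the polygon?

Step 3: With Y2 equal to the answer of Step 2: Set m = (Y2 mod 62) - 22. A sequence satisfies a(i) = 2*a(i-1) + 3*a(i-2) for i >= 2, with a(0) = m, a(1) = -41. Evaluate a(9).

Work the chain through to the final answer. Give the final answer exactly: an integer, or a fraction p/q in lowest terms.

-177161

Step 1: 43698 = 2 * 3 * 7283; number of divisors = (1+1) * (1+1) * (1+1) = 8; answer 8
Step 2: Y1 = 8; c = -21; cross terms: (32*1 - 30*-21)=662, (30*6 - -24*1)=204, (-24*-3 - -19*6)=186, (-19*-21 - 32*-3)=495; twice the area = |1547| = 1547; area = 1547/2; boundary points = 2 + 1 + 1 + 3 = 7; strictly interior points = area - boundary/2 + 1 = 771; answer 771
Step 3: Y2 = 771; m = 5; a(2) = 2*(-41) + 3*(5) = -67; iterating: a(2)=-67, a(3)=-257, a(4)=-715, a(5)=-2201, a(6)=-6547, a(7)=-19697, a(8)=-59035, a(9)=-177161; answer -177161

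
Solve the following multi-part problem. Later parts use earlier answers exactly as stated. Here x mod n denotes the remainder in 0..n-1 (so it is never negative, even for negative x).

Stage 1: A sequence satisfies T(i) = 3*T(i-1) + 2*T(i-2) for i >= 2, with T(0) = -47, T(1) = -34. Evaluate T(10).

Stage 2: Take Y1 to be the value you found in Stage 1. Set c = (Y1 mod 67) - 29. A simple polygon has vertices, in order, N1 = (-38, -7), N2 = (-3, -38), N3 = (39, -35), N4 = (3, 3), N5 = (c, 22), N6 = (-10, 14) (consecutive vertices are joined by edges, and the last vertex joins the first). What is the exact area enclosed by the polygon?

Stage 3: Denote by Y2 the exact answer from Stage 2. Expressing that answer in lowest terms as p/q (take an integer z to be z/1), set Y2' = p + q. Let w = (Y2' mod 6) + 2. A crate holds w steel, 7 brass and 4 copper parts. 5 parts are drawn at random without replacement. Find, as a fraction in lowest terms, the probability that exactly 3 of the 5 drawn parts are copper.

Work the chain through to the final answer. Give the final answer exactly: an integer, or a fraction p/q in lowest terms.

Stage 1: T(2) = 3*(-34) + 2*(-47) = -196; iterating: T(2)=-196, T(3)=-656, T(4)=-2360, T(5)=-8392, T(6)=-29896, T(7)=-106472, T(8)=-379208, T(9)=-1350568, T(10)=-4810120; answer -4810120
Stage 2: Y1 = -4810120; c = -18; cross terms: (-38*-38 - -3*-7)=1423, (-3*-35 - 39*-38)=1587, (39*3 - 3*-35)=222, (3*22 - -18*3)=120, (-18*14 - -10*22)=-32, (-10*-7 - -38*14)=602; twice the area = |3922| = 3922; area = 1961; answer 1961
Stage 3: Y2 = 1961; threaded value p + q = 1962; w = 2; total draws C(13,5) = 1287; favorable C(4,3)*C(9,2) = 144; P = 16/143; answer 16/143

16/143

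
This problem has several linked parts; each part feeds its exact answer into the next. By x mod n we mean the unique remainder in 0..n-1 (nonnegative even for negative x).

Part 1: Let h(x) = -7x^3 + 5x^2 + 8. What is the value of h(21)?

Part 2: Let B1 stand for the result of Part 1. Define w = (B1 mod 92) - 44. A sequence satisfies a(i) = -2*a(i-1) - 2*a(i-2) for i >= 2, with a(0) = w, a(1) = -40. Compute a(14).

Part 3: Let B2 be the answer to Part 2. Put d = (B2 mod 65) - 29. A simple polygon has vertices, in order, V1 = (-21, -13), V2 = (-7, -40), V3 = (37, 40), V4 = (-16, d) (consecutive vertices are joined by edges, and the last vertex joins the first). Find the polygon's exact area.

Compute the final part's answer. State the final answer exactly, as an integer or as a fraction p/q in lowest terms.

Part 1: -7*(21)^3 + 5*(21)^2 + 8 = (-64827) + (2205) + (8) = -62614; answer -62614
Part 2: B1 = -62614; w = -6; a(2) = -2*(-40) - 2*(-6) = 92; iterating: a(2)=92, a(3)=-104, a(4)=24, a(5)=160, a(6)=-368, a(7)=416, a(8)=-96, a(9)=-640, a(10)=1472, a(11)=-1664, a(12)=384, a(13)=2560, a(14)=-5888; answer -5888
Part 3: B2 = -5888; d = -2; cross terms: (-21*-40 - -7*-13)=749, (-7*40 - 37*-40)=1200, (37*-2 - -16*40)=566, (-16*-13 - -21*-2)=166; twice the area = |2681| = 2681; area = 2681/2; answer 2681/2

2681/2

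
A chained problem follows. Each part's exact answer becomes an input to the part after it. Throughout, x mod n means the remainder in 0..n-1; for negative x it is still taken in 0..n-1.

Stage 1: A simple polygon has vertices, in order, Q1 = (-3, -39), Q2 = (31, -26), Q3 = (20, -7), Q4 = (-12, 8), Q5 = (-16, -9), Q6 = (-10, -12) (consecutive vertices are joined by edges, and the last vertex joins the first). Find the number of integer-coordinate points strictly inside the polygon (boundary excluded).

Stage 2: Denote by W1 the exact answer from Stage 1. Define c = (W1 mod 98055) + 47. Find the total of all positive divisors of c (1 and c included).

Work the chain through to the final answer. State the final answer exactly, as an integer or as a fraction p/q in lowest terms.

Stage 1: cross terms: (-3*-26 - 31*-39)=1287, (31*-7 - 20*-26)=303, (20*8 - -12*-7)=76, (-12*-9 - -16*8)=236, (-16*-12 - -10*-9)=102, (-10*-39 - -3*-12)=354; twice the area = |2358| = 2358; area = 1179; boundary points = 1 + 1 + 1 + 1 + 3 + 1 = 8; strictly interior points = area - boundary/2 + 1 = 1176; answer 1176
Stage 2: W1 = 1176; c = 1223; 1223 is prime, so its only divisors are 1 and 1223; sigma = 1 + 1223 = 1224; answer 1224

1224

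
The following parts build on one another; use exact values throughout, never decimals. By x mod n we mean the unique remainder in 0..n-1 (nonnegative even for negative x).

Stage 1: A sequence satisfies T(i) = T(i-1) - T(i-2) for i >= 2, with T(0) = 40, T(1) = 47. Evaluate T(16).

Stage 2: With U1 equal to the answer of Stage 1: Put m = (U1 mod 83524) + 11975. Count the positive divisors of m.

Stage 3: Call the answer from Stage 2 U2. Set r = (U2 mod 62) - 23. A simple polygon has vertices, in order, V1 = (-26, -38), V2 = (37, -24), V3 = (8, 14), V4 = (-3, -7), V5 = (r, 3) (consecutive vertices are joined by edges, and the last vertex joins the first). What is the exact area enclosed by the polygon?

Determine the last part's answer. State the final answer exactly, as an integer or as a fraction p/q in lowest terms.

1475

Stage 1: T(2) = 1*(47) - 1*(40) = 7; iterating: T(2)=7, T(3)=-40, T(4)=-47, T(5)=-7, T(6)=40, T(7)=47, T(8)=7, T(9)=-40, T(10)=-47, T(11)=-7, T(12)=40, T(13)=47, T(14)=7, T(15)=-40, T(16)=-47; answer -47
Stage 2: U1 = -47; m = 95452; 95452 = 2^2 * 7^2 * 487; number of divisors = (2+1) * (2+1) * (1+1) = 18; answer 18
Stage 3: U2 = 18; r = -5; cross terms: (-26*-24 - 37*-38)=2030, (37*14 - 8*-24)=710, (8*-7 - -3*14)=-14, (-3*3 - -5*-7)=-44, (-5*-38 - -26*3)=268; twice the area = |2950| = 2950; area = 1475; answer 1475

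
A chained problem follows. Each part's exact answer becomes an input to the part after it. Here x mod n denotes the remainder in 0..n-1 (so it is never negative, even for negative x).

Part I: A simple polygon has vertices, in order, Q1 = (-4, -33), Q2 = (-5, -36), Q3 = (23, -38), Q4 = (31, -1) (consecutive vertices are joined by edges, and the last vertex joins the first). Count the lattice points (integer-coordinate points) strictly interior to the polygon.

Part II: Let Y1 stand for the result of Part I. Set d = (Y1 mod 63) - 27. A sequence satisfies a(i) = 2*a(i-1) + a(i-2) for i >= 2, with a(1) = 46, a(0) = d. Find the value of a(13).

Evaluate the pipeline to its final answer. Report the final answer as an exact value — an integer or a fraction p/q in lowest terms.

1955006

Part I: cross terms: (-4*-36 - -5*-33)=-21, (-5*-38 - 23*-36)=1018, (23*-1 - 31*-38)=1155, (31*-33 - -4*-1)=-1027; twice the area = |1125| = 1125; area = 1125/2; boundary points = 1 + 2 + 1 + 1 = 5; strictly interior points = area - boundary/2 + 1 = 561; answer 561
Part II: Y1 = 561; d = 30; a(2) = 2*(46) + 1*(30) = 122; iterating: a(2)=122, a(3)=290, a(4)=702, a(5)=1694, a(6)=4090, a(7)=9874, a(8)=23838, a(9)=57550, a(10)=138938, a(11)=335426, a(12)=809790, a(13)=1955006; answer 1955006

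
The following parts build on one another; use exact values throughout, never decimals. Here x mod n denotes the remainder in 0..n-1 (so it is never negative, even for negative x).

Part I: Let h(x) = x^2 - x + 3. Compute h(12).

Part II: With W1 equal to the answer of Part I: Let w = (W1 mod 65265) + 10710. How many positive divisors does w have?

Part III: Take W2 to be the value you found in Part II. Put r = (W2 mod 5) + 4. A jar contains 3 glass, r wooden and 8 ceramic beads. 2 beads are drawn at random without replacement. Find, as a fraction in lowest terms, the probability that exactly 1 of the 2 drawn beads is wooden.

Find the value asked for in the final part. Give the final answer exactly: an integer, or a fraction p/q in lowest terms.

33/68

Part I: 1*(12)^2 - 1*(12)^1 + 3 = (144) + (-12) + (3) = 135; answer 135
Part II: W1 = 135; w = 10845; 10845 = 3^2 * 5 * 241; number of divisors = (2+1) * (1+1) * (1+1) = 12; answer 12
Part III: W2 = 12; r = 6; total draws C(17,2) = 136; favorable C(6,1)*C(11,1) = 66; P = 33/68; answer 33/68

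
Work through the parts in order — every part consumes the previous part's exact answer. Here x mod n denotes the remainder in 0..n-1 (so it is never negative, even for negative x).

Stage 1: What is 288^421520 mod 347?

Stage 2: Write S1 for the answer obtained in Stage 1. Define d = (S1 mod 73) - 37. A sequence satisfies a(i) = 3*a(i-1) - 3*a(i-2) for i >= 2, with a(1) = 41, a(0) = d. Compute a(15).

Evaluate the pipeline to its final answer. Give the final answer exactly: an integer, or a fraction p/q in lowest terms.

87480

Stage 1: squarings mod 347: 288^1=288, 288^2=11, 288^4=121, 288^8=67, 288^16=325, 288^32=137, 288^64=31, 288^128=267, 288^256=154, 288^512=120, 288^1024=173, 288^2048=87, 288^4096=282, 288^8192=61, 288^16384=251, 288^32768=194, 288^65536=160, 288^131072=269, 288^262144=185; 288^421520 = 288^16 * 288^128 * 288^512 * 288^1024 * 288^2048 * 288^8192 * 288^16384 * 288^131072 * 288^262144 = 124 (mod 347); answer 124
Stage 2: S1 = 124; d = 14; a(2) = 3*(41) - 3*(14) = 81; iterating: a(2)=81, a(3)=120, a(4)=117, a(5)=-9, a(6)=-378, a(7)=-1107, a(8)=-2187, a(9)=-3240, a(10)=-3159, a(11)=243, a(12)=10206, a(13)=29889, a(14)=59049, a(15)=87480; answer 87480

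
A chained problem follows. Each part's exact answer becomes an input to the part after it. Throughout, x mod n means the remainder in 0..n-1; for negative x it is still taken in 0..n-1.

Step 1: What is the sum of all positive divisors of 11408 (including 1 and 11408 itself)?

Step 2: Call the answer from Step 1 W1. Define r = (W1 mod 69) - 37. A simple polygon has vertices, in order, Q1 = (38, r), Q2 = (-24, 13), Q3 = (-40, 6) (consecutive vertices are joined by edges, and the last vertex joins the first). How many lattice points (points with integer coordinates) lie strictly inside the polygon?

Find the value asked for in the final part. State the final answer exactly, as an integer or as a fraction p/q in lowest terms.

Step 1: 11408 = 2^4 * 23 * 31; sigma = (1 + 2 + 4 + 8 + 16) * (1 + 23) * (1 + 31) = 31 * 24 * 32 = 23808; answer 23808
Step 2: W1 = 23808; r = -34; cross terms: (38*13 - -24*-34)=-322, (-24*6 - -40*13)=376, (-40*-34 - 38*6)=1132; twice the area = |1186| = 1186; area = 593; boundary points = 1 + 1 + 2 = 4; strictly interior points = area - boundary/2 + 1 = 592; answer 592

592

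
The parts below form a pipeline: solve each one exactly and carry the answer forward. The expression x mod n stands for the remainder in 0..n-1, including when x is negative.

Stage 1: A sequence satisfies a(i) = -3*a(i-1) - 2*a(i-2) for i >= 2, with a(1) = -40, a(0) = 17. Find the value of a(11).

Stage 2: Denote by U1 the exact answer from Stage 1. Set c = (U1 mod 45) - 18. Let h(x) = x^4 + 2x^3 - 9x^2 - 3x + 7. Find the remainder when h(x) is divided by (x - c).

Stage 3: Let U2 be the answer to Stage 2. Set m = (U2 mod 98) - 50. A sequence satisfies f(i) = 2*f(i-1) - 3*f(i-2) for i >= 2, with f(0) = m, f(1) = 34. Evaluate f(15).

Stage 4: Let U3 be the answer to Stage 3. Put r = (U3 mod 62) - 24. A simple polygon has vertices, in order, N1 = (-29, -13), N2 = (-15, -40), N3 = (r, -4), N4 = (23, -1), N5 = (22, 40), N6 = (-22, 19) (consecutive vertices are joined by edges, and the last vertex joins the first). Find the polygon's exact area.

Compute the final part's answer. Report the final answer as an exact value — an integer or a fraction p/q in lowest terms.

2292

Stage 1: a(2) = -3*(-40) - 2*(17) = 86; iterating: a(2)=86, a(3)=-178, a(4)=362, a(5)=-730, a(6)=1466, a(7)=-2938, a(8)=5882, a(9)=-11770, a(10)=23546, a(11)=-47098; answer -47098
Stage 2: U1 = -47098; c = -1; remainder = value at the root: 1*(-1)^4 + 2*(-1)^3 - 9*(-1)^2 - 3*(-1)^1 + 7 = (1) + (-2) + (-9) + (3) + (7) = 0; answer 0
Stage 3: U2 = 0; m = -50; f(2) = 2*(34) - 3*(-50) = 218; iterating: f(2)=218, f(3)=334, f(4)=14, f(5)=-974, f(6)=-1990, f(7)=-1058, f(8)=3854, f(9)=10882, f(10)=10202, f(11)=-12242, f(12)=-55090, f(13)=-73454, f(14)=18362, f(15)=257086; answer 257086
Stage 4: U3 = 257086; r = 10; cross terms: (-29*-40 - -15*-13)=965, (-15*-4 - 10*-40)=460, (10*-1 - 23*-4)=82, (23*40 - 22*-1)=942, (22*19 - -22*40)=1298, (-22*-13 - -29*19)=837; twice the area = |4584| = 4584; area = 2292; answer 2292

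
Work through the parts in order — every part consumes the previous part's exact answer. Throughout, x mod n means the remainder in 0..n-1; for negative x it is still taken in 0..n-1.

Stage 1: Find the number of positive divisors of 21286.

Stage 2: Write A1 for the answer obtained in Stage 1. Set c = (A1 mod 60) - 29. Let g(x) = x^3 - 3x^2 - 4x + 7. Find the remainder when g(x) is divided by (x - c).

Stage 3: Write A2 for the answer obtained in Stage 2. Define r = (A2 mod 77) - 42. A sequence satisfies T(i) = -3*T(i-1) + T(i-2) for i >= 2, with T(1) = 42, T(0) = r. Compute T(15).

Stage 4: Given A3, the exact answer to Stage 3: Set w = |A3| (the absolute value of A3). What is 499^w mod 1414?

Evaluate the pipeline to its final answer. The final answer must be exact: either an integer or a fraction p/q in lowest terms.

491

Stage 1: 21286 = 2 * 29 * 367; number of divisors = (1+1) * (1+1) * (1+1) = 8; answer 8
Stage 2: A1 = 8; c = -21; remainder = value at the root: 1*(-21)^3 - 3*(-21)^2 - 4*(-21)^1 + 7 = (-9261) + (-1323) + (84) + (7) = -10493; answer -10493
Stage 3: A2 = -10493; r = 14; T(2) = -3*(42) + 1*(14) = -112; iterating: T(2)=-112, T(3)=378, T(4)=-1246, T(5)=4116, T(6)=-13594, T(7)=44898, T(8)=-148288, T(9)=489762, T(10)=-1617574, T(11)=5342484, T(12)=-17645026, T(13)=58277562, T(14)=-192477712, T(15)=635710698; answer 635710698
Stage 4: A3 = 635710698; w = 635710698; squarings mod 1414: 499^1=499, 499^2=137, 499^4=387, 499^8=1299, 499^16=499, 499^32=137, 499^64=387, 499^128=1299, 499^256=499, 499^512=137, 499^1024=387, 499^2048=1299, 499^4096=499, 499^8192=137, 499^16384=387, 499^32768=1299, 499^65536=499, 499^131072=137, 499^262144=387, 499^524288=1299, 499^1048576=499, 499^2097152=137, 499^4194304=387, 499^8388608=1299, 499^16777216=499, 499^33554432=137, 499^67108864=387, 499^134217728=1299, 499^268435456=499, 499^536870912=137; 499^635710698 = 499^2 * 499^8 * 499^32 * 499^64 * 499^128 * 499^1024 * 499^2048 * 499^8192 * 499^262144 * 499^2097152 * 499^4194304 * 499^8388608 * 499^16777216 * 499^67108864 * 499^536870912 = 491 (mod 1414); answer 491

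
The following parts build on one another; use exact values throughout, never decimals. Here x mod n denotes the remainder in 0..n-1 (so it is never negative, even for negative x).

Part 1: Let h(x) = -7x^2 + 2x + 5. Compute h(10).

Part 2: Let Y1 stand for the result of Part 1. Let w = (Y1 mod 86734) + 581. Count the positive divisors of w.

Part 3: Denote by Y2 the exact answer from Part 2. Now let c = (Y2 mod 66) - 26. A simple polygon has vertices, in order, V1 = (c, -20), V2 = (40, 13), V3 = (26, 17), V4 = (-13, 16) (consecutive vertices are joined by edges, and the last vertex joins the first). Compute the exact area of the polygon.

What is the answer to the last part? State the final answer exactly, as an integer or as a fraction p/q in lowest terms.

1937/2

Part 1: -7*(10)^2 + 2*(10)^1 + 5 = (-700) + (20) + (5) = -675; answer -675
Part 2: Y1 = -675; w = 86640; 86640 = 2^4 * 3 * 5 * 19^2; number of divisors = (4+1) * (1+1) * (1+1) * (2+1) = 60; answer 60
Part 3: Y2 = 60; c = 34; cross terms: (34*13 - 40*-20)=1242, (40*17 - 26*13)=342, (26*16 - -13*17)=637, (-13*-20 - 34*16)=-284; twice the area = |1937| = 1937; area = 1937/2; answer 1937/2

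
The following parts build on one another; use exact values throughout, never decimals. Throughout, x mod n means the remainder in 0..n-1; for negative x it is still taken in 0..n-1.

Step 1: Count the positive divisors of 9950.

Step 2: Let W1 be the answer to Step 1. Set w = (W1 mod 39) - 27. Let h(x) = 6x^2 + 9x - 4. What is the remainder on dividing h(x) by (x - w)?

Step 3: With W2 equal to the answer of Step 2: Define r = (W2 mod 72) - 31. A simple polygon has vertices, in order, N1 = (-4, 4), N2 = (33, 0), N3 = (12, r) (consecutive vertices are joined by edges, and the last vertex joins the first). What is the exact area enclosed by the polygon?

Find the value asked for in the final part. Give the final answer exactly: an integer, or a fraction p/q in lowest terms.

Step 1: 9950 = 2 * 5^2 * 199; number of divisors = (1+1) * (2+1) * (1+1) = 12; answer 12
Step 2: W1 = 12; w = -15; remainder = value at the root: 6*(-15)^2 + 9*(-15)^1 - 4 = (1350) + (-135) + (-4) = 1211; answer 1211
Step 3: W2 = 1211; r = 28; cross terms: (-4*0 - 33*4)=-132, (33*28 - 12*0)=924, (12*4 - -4*28)=160; twice the area = |952| = 952; area = 476; answer 476

476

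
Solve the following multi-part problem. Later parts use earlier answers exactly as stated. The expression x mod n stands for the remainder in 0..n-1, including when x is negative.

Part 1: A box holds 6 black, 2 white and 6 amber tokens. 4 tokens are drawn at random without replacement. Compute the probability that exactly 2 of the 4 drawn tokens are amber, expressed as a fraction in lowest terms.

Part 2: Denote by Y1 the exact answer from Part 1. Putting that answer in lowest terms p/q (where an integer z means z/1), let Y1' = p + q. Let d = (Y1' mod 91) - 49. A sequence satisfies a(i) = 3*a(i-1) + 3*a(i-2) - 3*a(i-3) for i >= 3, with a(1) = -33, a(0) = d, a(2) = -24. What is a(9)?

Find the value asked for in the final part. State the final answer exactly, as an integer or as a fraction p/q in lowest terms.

-146421

Part 1: total draws C(14,4) = 1001; favorable C(6,2)*C(8,2) = 420; P = 60/143; answer 60/143
Part 2: Y1 = 60/143; threaded value p + q = 203; d = -28; a(3) = 3*(-24) + 3*(-33) - 3*(-28) = -87; iterating: a(3)=-87, a(4)=-234, a(5)=-891, a(6)=-3114, a(7)=-11313, a(8)=-40608, a(9)=-146421; answer -146421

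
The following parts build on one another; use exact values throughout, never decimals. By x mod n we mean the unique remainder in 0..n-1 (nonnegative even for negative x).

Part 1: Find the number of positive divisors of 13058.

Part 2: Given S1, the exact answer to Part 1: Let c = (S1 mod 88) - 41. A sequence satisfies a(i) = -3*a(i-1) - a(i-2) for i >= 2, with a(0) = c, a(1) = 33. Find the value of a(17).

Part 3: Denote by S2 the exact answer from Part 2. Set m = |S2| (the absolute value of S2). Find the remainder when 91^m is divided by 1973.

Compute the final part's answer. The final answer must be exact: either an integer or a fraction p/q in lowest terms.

Part 1: 13058 = 2 * 6529; number of divisors = (1+1) * (1+1) = 4; answer 4
Part 2: S1 = 4; c = -37; a(2) = -3*(33) - 1*(-37) = -62; iterating: a(2)=-62, a(3)=153, a(4)=-397, a(5)=1038, a(6)=-2717, a(7)=7113, a(8)=-18622, a(9)=48753, a(10)=-127637, a(11)=334158, a(12)=-874837, a(13)=2290353, a(14)=-5996222, a(15)=15698313, a(16)=-41098717, a(17)=107597838; answer 107597838
Part 3: S2 = 107597838; m = 107597838; squarings mod 1973: 91^1=91, 91^2=389, 91^4=1373, 91^8=914, 91^16=817, 91^32=615, 91^64=1382, 91^128=60, 91^256=1627, 91^512=1336, 91^1024=1304, 91^2048=1663, 91^4096=1396, 91^8192=1465, 91^16384=1574, 91^32768=1361, 91^65536=1647, 91^131072=1707, 91^262144=1701, 91^524288=983, 91^1048576=1492, 91^2097152=520, 91^4194304=99, 91^8388608=1909, 91^16777216=150, 91^33554432=797, 91^67108864=1876; 91^107597838 = 91^2 * 91^4 * 91^8 * 91^4096 * 91^16384 * 91^32768 * 91^65536 * 91^524288 * 91^2097152 * 91^4194304 * 91^33554432 * 91^67108864 = 1803 (mod 1973); answer 1803

1803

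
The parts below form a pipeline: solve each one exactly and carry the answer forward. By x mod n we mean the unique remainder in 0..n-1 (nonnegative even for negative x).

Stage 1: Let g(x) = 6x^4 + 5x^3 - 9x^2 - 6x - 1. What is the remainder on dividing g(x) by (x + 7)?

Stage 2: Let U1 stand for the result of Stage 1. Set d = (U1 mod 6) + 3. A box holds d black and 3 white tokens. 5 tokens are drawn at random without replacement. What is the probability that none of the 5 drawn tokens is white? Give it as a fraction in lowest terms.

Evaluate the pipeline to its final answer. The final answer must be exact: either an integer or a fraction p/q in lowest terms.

1/21

Stage 1: remainder = value at the root: 6*(-7)^4 + 5*(-7)^3 - 9*(-7)^2 - 6*(-7)^1 - 1 = (14406) + (-1715) + (-441) + (42) + (-1) = 12291; answer 12291
Stage 2: U1 = 12291; d = 6; total draws C(9,5) = 126; favorable C(6,5) = 6; P = 1/21; answer 1/21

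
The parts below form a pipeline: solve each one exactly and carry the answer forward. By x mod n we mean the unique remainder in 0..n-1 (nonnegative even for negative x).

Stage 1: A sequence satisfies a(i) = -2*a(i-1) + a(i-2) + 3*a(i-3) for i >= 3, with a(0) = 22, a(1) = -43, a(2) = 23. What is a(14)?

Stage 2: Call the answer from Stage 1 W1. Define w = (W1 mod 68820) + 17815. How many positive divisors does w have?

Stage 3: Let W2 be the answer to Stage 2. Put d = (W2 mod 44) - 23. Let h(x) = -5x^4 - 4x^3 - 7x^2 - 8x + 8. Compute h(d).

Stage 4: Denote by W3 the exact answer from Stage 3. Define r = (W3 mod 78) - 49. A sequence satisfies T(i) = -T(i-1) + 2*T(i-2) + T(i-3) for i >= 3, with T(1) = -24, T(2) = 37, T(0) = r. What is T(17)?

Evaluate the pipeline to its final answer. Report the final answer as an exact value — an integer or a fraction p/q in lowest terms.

-335740

Stage 1: a(3) = -2*(23) + 1*(-43) + 3*(22) = -23; iterating: a(3)=-23, a(4)=-60, a(5)=166, a(6)=-461, a(7)=908, a(8)=-1779, a(9)=3083, a(10)=-5221, a(11)=8188, a(12)=-12348, a(13)=17221, a(14)=-22226; answer -22226
Stage 2: W1 = -22226; w = 64409; 64409 = 29 * 2221; number of divisors = (1+1) * (1+1) = 4; answer 4
Stage 3: W2 = 4; d = -19; -5*(-19)^4 - 4*(-19)^3 - 7*(-19)^2 - 8*(-19)^1 + 8 = (-651605) + (27436) + (-2527) + (152) + (8) = -626536; answer -626536
Stage 4: W3 = -626536; r = -11; T(3) = -1*(37) + 2*(-24) + 1*(-11) = -96; iterating: T(3)=-96, T(4)=146, T(5)=-301, T(6)=497, T(7)=-953, T(8)=1646, T(9)=-3055, T(10)=5394, T(11)=-9858, T(12)=17591, T(13)=-31913, T(14)=57237, T(15)=-103472, T(16)=186033, T(17)=-335740; answer -335740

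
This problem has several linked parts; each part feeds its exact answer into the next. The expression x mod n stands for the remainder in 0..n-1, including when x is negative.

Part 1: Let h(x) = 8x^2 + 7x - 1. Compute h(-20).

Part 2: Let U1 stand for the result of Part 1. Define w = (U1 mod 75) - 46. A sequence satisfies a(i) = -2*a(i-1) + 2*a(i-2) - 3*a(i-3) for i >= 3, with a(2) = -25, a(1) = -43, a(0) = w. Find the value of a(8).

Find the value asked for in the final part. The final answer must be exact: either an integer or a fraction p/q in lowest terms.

15599

Part 1: 8*(-20)^2 + 7*(-20)^1 - 1 = (3200) + (-140) + (-1) = 3059; answer 3059
Part 2: U1 = 3059; w = 13; a(3) = -2*(-25) + 2*(-43) - 3*(13) = -75; iterating: a(3)=-75, a(4)=229, a(5)=-533, a(6)=1749, a(7)=-5251, a(8)=15599; answer 15599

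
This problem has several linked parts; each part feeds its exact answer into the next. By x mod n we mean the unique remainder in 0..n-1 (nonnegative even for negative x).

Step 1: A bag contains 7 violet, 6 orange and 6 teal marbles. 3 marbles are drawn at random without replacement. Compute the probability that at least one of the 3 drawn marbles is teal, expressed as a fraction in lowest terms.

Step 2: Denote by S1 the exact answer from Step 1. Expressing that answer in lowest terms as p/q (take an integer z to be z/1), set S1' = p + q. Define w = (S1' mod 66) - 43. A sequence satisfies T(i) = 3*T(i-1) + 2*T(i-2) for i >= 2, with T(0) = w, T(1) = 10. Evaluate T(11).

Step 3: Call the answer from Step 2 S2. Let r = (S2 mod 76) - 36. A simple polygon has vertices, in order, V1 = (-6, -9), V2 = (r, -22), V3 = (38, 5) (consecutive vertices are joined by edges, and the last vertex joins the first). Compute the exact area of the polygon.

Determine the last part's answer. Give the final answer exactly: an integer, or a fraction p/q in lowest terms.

440

Step 1: total draws C(19,3) = 969; complement C(13,3) = 286; favorable 969 - 286 = 683; P = 683/969; answer 683/969
Step 2: S1 = 683/969; threaded value p + q = 1652; w = -41; T(2) = 3*(10) + 2*(-41) = -52; iterating: T(2)=-52, T(3)=-136, T(4)=-512, T(5)=-1808, T(6)=-6448, T(7)=-22960, T(8)=-81776, T(9)=-291248, T(10)=-1037296, T(11)=-3694384; answer -3694384
Step 3: S2 = -3694384; r = 16; cross terms: (-6*-22 - 16*-9)=276, (16*5 - 38*-22)=916, (38*-9 - -6*5)=-312; twice the area = |880| = 880; area = 440; answer 440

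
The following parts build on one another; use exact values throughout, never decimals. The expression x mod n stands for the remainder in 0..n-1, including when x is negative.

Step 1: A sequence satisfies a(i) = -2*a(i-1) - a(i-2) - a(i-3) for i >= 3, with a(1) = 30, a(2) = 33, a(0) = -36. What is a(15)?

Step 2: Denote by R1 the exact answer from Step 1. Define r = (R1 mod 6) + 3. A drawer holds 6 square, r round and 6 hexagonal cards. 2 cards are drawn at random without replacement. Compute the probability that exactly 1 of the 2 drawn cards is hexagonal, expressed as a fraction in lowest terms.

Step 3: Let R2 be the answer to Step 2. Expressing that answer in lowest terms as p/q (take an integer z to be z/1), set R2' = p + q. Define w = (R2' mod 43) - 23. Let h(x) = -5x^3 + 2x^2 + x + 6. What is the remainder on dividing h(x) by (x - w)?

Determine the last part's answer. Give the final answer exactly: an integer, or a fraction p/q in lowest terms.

11316

Step 1: a(3) = -2*(33) - 1*(30) - 1*(-36) = -60; iterating: a(3)=-60, a(4)=57, a(5)=-87, a(6)=177, a(7)=-324, a(8)=558, a(9)=-969, a(10)=1704, a(11)=-2997, a(12)=5259, a(13)=-9225, a(14)=16188, a(15)=-28410; answer -28410
Step 2: R1 = -28410; r = 3; total draws C(15,2) = 105; favorable C(6,1)*C(9,1) = 54; P = 18/35; answer 18/35
Step 3: R2 = 18/35; threaded value p + q = 53; w = -13; remainder = value at the root: -5*(-13)^3 + 2*(-13)^2 + 1*(-13)^1 + 6 = (10985) + (338) + (-13) + (6) = 11316; answer 11316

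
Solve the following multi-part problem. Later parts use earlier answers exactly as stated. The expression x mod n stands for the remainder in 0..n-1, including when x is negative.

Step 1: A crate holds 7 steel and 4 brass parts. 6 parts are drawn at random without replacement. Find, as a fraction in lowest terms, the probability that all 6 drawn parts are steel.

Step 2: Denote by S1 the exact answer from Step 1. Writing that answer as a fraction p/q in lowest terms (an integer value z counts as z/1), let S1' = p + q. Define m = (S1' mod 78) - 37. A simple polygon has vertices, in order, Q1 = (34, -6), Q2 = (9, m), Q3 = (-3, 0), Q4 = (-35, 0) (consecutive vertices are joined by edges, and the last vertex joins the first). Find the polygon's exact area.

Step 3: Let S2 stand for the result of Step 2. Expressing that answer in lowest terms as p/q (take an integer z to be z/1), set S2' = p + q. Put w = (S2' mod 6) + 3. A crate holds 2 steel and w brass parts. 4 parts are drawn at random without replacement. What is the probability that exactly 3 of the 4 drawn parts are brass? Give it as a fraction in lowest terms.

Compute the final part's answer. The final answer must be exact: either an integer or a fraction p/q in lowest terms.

5/9

Step 1: total draws C(11,6) = 462; favorable C(7,6) = 7; P = 1/66; answer 1/66
Step 2: S1 = 1/66; threaded value p + q = 67; m = 30; cross terms: (34*30 - 9*-6)=1074, (9*0 - -3*30)=90, (-3*0 - -35*0)=0, (-35*-6 - 34*0)=210; twice the area = |1374| = 1374; area = 687; answer 687
Step 3: S2 = 687; threaded value p + q = 688; w = 7; total draws C(9,4) = 126; favorable C(7,3)*C(2,1) = 70; P = 5/9; answer 5/9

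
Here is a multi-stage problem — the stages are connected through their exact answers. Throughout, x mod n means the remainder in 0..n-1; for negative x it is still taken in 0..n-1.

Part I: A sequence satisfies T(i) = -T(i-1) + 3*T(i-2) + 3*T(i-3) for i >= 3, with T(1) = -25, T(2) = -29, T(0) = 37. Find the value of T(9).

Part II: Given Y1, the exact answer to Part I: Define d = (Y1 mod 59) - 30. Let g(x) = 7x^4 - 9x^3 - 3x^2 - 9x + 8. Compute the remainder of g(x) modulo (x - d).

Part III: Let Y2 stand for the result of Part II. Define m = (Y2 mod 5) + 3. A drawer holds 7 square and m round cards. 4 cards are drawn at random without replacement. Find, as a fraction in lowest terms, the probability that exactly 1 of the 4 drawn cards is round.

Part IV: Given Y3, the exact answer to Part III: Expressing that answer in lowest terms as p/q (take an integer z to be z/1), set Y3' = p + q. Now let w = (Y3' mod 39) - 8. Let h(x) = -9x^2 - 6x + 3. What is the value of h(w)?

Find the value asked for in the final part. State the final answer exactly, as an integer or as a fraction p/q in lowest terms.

-4092

Part I: T(3) = -1*(-29) + 3*(-25) + 3*(37) = 65; iterating: T(3)=65, T(4)=-227, T(5)=335, T(6)=-821, T(7)=1145, T(8)=-2603, T(9)=3575; answer 3575
Part II: Y1 = 3575; d = 5; remainder = value at the root: 7*(5)^4 - 9*(5)^3 - 3*(5)^2 - 9*(5)^1 + 8 = (4375) + (-1125) + (-75) + (-45) + (8) = 3138; answer 3138
Part III: Y2 = 3138; m = 6; total draws C(13,4) = 715; favorable C(6,1)*C(7,3) = 210; P = 42/143; answer 42/143
Part IV: Y3 = 42/143; threaded value p + q = 185; w = 21; -9*(21)^2 - 6*(21)^1 + 3 = (-3969) + (-126) + (3) = -4092; answer -4092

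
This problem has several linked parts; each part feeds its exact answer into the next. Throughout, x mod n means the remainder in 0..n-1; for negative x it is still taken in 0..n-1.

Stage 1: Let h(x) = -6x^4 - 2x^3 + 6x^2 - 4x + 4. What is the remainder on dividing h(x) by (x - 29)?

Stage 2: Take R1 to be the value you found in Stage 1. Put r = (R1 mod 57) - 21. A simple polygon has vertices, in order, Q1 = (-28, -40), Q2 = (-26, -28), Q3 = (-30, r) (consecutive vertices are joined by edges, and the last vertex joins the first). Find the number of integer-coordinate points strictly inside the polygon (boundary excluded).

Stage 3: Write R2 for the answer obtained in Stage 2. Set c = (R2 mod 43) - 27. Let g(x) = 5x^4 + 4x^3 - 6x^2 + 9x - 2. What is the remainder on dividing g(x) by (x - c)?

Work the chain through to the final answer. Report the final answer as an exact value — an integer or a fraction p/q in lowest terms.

150694

Stage 1: remainder = value at the root: -6*(29)^4 - 2*(29)^3 + 6*(29)^2 - 4*(29)^1 + 4 = (-4243686) + (-48778) + (5046) + (-116) + (4) = -4287530; answer -4287530
Stage 2: R1 = -4287530; r = -11; cross terms: (-28*-28 - -26*-40)=-256, (-26*-11 - -30*-28)=-554, (-30*-40 - -28*-11)=892; twice the area = |82| = 82; area = 41; boundary points = 2 + 1 + 1 = 4; strictly interior points = area - boundary/2 + 1 = 40; answer 40
Stage 3: R2 = 40; c = 13; remainder = value at the root: 5*(13)^4 + 4*(13)^3 - 6*(13)^2 + 9*(13)^1 - 2 = (142805) + (8788) + (-1014) + (117) + (-2) = 150694; answer 150694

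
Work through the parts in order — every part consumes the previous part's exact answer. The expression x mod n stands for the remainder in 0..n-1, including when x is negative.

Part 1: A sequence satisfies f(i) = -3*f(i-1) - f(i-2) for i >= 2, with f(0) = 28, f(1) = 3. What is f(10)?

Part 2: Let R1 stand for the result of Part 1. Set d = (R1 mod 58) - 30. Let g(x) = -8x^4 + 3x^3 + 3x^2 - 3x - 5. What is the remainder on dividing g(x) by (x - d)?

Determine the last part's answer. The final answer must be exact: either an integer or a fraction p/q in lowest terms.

Part 1: f(2) = -3*(3) - 1*(28) = -37; iterating: f(2)=-37, f(3)=108, f(4)=-287, f(5)=753, f(6)=-1972, f(7)=5163, f(8)=-13517, f(9)=35388, f(10)=-92647; answer -92647
Part 2: R1 = -92647; d = 7; remainder = value at the root: -8*(7)^4 + 3*(7)^3 + 3*(7)^2 - 3*(7)^1 - 5 = (-19208) + (1029) + (147) + (-21) + (-5) = -18058; answer -18058

-18058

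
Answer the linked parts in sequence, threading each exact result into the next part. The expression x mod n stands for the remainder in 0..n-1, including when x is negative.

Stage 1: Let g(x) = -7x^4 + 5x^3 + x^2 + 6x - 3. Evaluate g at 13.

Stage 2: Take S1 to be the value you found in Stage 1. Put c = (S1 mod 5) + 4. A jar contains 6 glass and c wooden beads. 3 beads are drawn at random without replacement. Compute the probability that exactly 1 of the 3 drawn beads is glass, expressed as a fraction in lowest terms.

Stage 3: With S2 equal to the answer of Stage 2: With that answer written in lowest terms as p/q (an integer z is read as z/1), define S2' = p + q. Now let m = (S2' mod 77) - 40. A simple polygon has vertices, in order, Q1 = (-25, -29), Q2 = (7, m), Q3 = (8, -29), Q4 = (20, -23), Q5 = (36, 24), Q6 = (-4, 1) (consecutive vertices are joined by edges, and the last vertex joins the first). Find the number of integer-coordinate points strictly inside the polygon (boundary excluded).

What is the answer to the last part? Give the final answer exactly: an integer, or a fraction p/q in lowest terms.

1130

Stage 1: -7*(13)^4 + 5*(13)^3 + 1*(13)^2 + 6*(13)^1 - 3 = (-199927) + (10985) + (169) + (78) + (-3) = -188698; answer -188698
Stage 2: S1 = -188698; c = 6; total draws C(12,3) = 220; favorable C(6,1)*C(6,2) = 90; P = 9/22; answer 9/22
Stage 3: S2 = 9/22; threaded value p + q = 31; m = -9; cross terms: (-25*-9 - 7*-29)=428, (7*-29 - 8*-9)=-131, (8*-23 - 20*-29)=396, (20*24 - 36*-23)=1308, (36*1 - -4*24)=132, (-4*-29 - -25*1)=141; twice the area = |2274| = 2274; area = 1137; boundary points = 4 + 1 + 6 + 1 + 1 + 3 = 16; strictly interior points = area - boundary/2 + 1 = 1130; answer 1130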